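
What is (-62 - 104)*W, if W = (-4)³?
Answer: 10624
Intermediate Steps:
W = -64
(-62 - 104)*W = (-62 - 104)*(-64) = -166*(-64) = 10624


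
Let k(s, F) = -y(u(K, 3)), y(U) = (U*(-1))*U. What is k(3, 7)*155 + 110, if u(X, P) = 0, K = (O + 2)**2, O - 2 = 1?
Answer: 110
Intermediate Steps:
O = 3 (O = 2 + 1 = 3)
K = 25 (K = (3 + 2)**2 = 5**2 = 25)
y(U) = -U**2 (y(U) = (-U)*U = -U**2)
k(s, F) = 0 (k(s, F) = -(-1)*0**2 = -(-1)*0 = -1*0 = 0)
k(3, 7)*155 + 110 = 0*155 + 110 = 0 + 110 = 110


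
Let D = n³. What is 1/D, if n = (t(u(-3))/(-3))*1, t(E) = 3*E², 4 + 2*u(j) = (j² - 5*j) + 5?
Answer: -64/244140625 ≈ -2.6214e-7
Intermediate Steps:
u(j) = ½ + j²/2 - 5*j/2 (u(j) = -2 + ((j² - 5*j) + 5)/2 = -2 + (5 + j² - 5*j)/2 = -2 + (5/2 + j²/2 - 5*j/2) = ½ + j²/2 - 5*j/2)
n = -625/4 (n = ((3*(½ + (½)*(-3)² - 5/2*(-3))²)/(-3))*1 = ((3*(½ + (½)*9 + 15/2)²)*(-⅓))*1 = ((3*(½ + 9/2 + 15/2)²)*(-⅓))*1 = ((3*(25/2)²)*(-⅓))*1 = ((3*(625/4))*(-⅓))*1 = ((1875/4)*(-⅓))*1 = -625/4*1 = -625/4 ≈ -156.25)
D = -244140625/64 (D = (-625/4)³ = -244140625/64 ≈ -3.8147e+6)
1/D = 1/(-244140625/64) = -64/244140625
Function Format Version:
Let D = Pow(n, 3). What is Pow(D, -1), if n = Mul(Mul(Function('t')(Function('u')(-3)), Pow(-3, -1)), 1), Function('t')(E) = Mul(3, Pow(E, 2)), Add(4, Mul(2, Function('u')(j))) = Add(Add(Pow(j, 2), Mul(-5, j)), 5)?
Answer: Rational(-64, 244140625) ≈ -2.6214e-7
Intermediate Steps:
Function('u')(j) = Add(Rational(1, 2), Mul(Rational(1, 2), Pow(j, 2)), Mul(Rational(-5, 2), j)) (Function('u')(j) = Add(-2, Mul(Rational(1, 2), Add(Add(Pow(j, 2), Mul(-5, j)), 5))) = Add(-2, Mul(Rational(1, 2), Add(5, Pow(j, 2), Mul(-5, j)))) = Add(-2, Add(Rational(5, 2), Mul(Rational(1, 2), Pow(j, 2)), Mul(Rational(-5, 2), j))) = Add(Rational(1, 2), Mul(Rational(1, 2), Pow(j, 2)), Mul(Rational(-5, 2), j)))
n = Rational(-625, 4) (n = Mul(Mul(Mul(3, Pow(Add(Rational(1, 2), Mul(Rational(1, 2), Pow(-3, 2)), Mul(Rational(-5, 2), -3)), 2)), Pow(-3, -1)), 1) = Mul(Mul(Mul(3, Pow(Add(Rational(1, 2), Mul(Rational(1, 2), 9), Rational(15, 2)), 2)), Rational(-1, 3)), 1) = Mul(Mul(Mul(3, Pow(Add(Rational(1, 2), Rational(9, 2), Rational(15, 2)), 2)), Rational(-1, 3)), 1) = Mul(Mul(Mul(3, Pow(Rational(25, 2), 2)), Rational(-1, 3)), 1) = Mul(Mul(Mul(3, Rational(625, 4)), Rational(-1, 3)), 1) = Mul(Mul(Rational(1875, 4), Rational(-1, 3)), 1) = Mul(Rational(-625, 4), 1) = Rational(-625, 4) ≈ -156.25)
D = Rational(-244140625, 64) (D = Pow(Rational(-625, 4), 3) = Rational(-244140625, 64) ≈ -3.8147e+6)
Pow(D, -1) = Pow(Rational(-244140625, 64), -1) = Rational(-64, 244140625)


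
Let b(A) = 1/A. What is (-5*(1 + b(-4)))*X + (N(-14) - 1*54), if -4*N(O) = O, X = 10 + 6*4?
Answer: -178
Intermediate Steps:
X = 34 (X = 10 + 24 = 34)
N(O) = -O/4
(-5*(1 + b(-4)))*X + (N(-14) - 1*54) = -5*(1 + 1/(-4))*34 + (-¼*(-14) - 1*54) = -5*(1 - ¼)*34 + (7/2 - 54) = -5*¾*34 - 101/2 = -15/4*34 - 101/2 = -255/2 - 101/2 = -178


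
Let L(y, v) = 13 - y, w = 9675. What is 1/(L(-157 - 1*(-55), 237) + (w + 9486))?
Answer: 1/19276 ≈ 5.1878e-5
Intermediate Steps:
1/(L(-157 - 1*(-55), 237) + (w + 9486)) = 1/((13 - (-157 - 1*(-55))) + (9675 + 9486)) = 1/((13 - (-157 + 55)) + 19161) = 1/((13 - 1*(-102)) + 19161) = 1/((13 + 102) + 19161) = 1/(115 + 19161) = 1/19276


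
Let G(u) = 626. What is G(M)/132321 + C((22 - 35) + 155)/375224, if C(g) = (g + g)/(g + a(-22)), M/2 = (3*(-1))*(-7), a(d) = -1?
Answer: 2763091729/583387675122 ≈ 0.0047363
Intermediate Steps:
M = 42 (M = 2*((3*(-1))*(-7)) = 2*(-3*(-7)) = 2*21 = 42)
C(g) = 2*g/(-1 + g) (C(g) = (g + g)/(g - 1) = (2*g)/(-1 + g) = 2*g/(-1 + g))
G(M)/132321 + C((22 - 35) + 155)/375224 = 626/132321 + (2*((22 - 35) + 155)/(-1 + ((22 - 35) + 155)))/375224 = 626*(1/132321) + (2*(-13 + 155)/(-1 + (-13 + 155)))*(1/375224) = 626/132321 + (2*142/(-1 + 142))*(1/375224) = 626/132321 + (2*142/141)*(1/375224) = 626/132321 + (2*142*(1/141))*(1/375224) = 626/132321 + (284/141)*(1/375224) = 626/132321 + 71/13226646 = 2763091729/583387675122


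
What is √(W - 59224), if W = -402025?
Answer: I*√461249 ≈ 679.15*I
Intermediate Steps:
√(W - 59224) = √(-402025 - 59224) = √(-461249) = I*√461249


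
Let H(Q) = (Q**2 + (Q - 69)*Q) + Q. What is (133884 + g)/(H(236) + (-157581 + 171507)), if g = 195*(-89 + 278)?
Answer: 170739/109270 ≈ 1.5625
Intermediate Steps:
H(Q) = Q + Q**2 + Q*(-69 + Q) (H(Q) = (Q**2 + (-69 + Q)*Q) + Q = (Q**2 + Q*(-69 + Q)) + Q = Q + Q**2 + Q*(-69 + Q))
g = 36855 (g = 195*189 = 36855)
(133884 + g)/(H(236) + (-157581 + 171507)) = (133884 + 36855)/(2*236*(-34 + 236) + (-157581 + 171507)) = 170739/(2*236*202 + 13926) = 170739/(95344 + 13926) = 170739/109270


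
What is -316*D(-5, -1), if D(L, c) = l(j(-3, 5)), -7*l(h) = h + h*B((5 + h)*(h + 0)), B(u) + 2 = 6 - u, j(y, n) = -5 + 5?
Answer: 0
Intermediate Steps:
j(y, n) = 0
B(u) = 4 - u (B(u) = -2 + (6 - u) = 4 - u)
l(h) = -h/7 - h*(4 - h*(5 + h))/7 (l(h) = -(h + h*(4 - (5 + h)*(h + 0)))/7 = -(h + h*(4 - (5 + h)*h))/7 = -(h + h*(4 - h*(5 + h)))/7 = -h/7 - h*(4 - h*(5 + h))/7)
D(L, c) = 0 (D(L, c) = (1/7)*0*(-5 + 0*(5 + 0)) = (1/7)*0*(-5 + 0*5) = (1/7)*0*(-5 + 0) = (1/7)*0*(-5) = 0)
-316*D(-5, -1) = -316*0 = 0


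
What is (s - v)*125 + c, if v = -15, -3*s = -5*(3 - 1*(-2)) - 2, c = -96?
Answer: 2904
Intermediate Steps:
s = 9 (s = -(-5*(3 - 1*(-2)) - 2)/3 = -(-5*(3 + 2) - 2)/3 = -(-5*5 - 2)/3 = -(-25 - 2)/3 = -1/3*(-27) = 9)
(s - v)*125 + c = (9 - 1*(-15))*125 - 96 = (9 + 15)*125 - 96 = 24*125 - 96 = 3000 - 96 = 2904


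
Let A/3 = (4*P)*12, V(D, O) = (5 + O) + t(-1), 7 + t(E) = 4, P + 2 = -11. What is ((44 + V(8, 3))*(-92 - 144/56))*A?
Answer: 8674848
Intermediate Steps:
P = -13 (P = -2 - 11 = -13)
t(E) = -3 (t(E) = -7 + 4 = -3)
V(D, O) = 2 + O (V(D, O) = (5 + O) - 3 = 2 + O)
A = -1872 (A = 3*((4*(-13))*12) = 3*(-52*12) = 3*(-624) = -1872)
((44 + V(8, 3))*(-92 - 144/56))*A = ((44 + (2 + 3))*(-92 - 144/56))*(-1872) = ((44 + 5)*(-92 - 144*1/56))*(-1872) = (49*(-92 - 18/7))*(-1872) = (49*(-662/7))*(-1872) = -4634*(-1872) = 8674848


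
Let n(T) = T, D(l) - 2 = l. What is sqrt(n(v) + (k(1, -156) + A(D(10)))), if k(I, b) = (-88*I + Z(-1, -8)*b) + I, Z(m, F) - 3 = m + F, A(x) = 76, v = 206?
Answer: sqrt(1131) ≈ 33.630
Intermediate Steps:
D(l) = 2 + l
Z(m, F) = 3 + F + m (Z(m, F) = 3 + (m + F) = 3 + (F + m) = 3 + F + m)
k(I, b) = -87*I - 6*b (k(I, b) = (-88*I + (3 - 8 - 1)*b) + I = (-88*I - 6*b) + I = -87*I - 6*b)
sqrt(n(v) + (k(1, -156) + A(D(10)))) = sqrt(206 + ((-87*1 - 6*(-156)) + 76)) = sqrt(206 + ((-87 + 936) + 76)) = sqrt(206 + (849 + 76)) = sqrt(206 + 925) = sqrt(1131)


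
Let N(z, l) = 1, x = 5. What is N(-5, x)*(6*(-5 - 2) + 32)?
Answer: -10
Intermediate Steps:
N(-5, x)*(6*(-5 - 2) + 32) = 1*(6*(-5 - 2) + 32) = 1*(6*(-7) + 32) = 1*(-42 + 32) = 1*(-10) = -10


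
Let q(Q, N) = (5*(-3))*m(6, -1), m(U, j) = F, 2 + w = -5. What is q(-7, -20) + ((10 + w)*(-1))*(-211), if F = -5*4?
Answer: 933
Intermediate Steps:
w = -7 (w = -2 - 5 = -7)
F = -20
m(U, j) = -20
q(Q, N) = 300 (q(Q, N) = (5*(-3))*(-20) = -15*(-20) = 300)
q(-7, -20) + ((10 + w)*(-1))*(-211) = 300 + ((10 - 7)*(-1))*(-211) = 300 + (3*(-1))*(-211) = 300 - 3*(-211) = 300 + 633 = 933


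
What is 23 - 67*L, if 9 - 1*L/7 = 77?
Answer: 31915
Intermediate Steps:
L = -476 (L = 63 - 7*77 = 63 - 539 = -476)
23 - 67*L = 23 - 67*(-476) = 23 + 31892 = 31915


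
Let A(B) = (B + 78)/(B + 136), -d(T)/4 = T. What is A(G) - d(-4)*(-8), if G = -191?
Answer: 7153/55 ≈ 130.05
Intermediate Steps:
d(T) = -4*T
A(B) = (78 + B)/(136 + B)
A(G) - d(-4)*(-8) = (78 - 191)/(136 - 191) - (-4*(-4))*(-8) = -113/(-55) - 16*(-8) = -1/55*(-113) - 1*(-128) = 113/55 + 128 = 7153/55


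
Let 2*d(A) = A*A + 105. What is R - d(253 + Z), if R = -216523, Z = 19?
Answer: -507135/2 ≈ -2.5357e+5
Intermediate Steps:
d(A) = 105/2 + A²/2 (d(A) = (A*A + 105)/2 = (A² + 105)/2 = (105 + A²)/2 = 105/2 + A²/2)
R - d(253 + Z) = -216523 - (105/2 + (253 + 19)²/2) = -216523 - (105/2 + (½)*272²) = -216523 - (105/2 + (½)*73984) = -216523 - (105/2 + 36992) = -216523 - 1*74089/2 = -216523 - 74089/2 = -507135/2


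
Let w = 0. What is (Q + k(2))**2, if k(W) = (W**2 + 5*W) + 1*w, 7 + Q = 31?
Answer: 1444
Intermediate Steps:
Q = 24 (Q = -7 + 31 = 24)
k(W) = W**2 + 5*W (k(W) = (W**2 + 5*W) + 1*0 = (W**2 + 5*W) + 0 = W**2 + 5*W)
(Q + k(2))**2 = (24 + 2*(5 + 2))**2 = (24 + 2*7)**2 = (24 + 14)**2 = 38**2 = 1444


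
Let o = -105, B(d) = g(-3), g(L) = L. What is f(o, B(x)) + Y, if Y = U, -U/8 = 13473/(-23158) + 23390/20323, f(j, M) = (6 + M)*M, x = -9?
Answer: -3189295517/235320017 ≈ -13.553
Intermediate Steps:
B(d) = -3
f(j, M) = M*(6 + M)
U = -1071415364/235320017 (U = -8*(13473/(-23158) + 23390/20323) = -8*(13473*(-1/23158) + 23390*(1/20323)) = -8*(-13473/23158 + 23390/20323) = -8*267853841/470640034 = -1071415364/235320017 ≈ -4.5530)
Y = -1071415364/235320017 ≈ -4.5530
f(o, B(x)) + Y = -3*(6 - 3) - 1071415364/235320017 = -3*3 - 1071415364/235320017 = -9 - 1071415364/235320017 = -3189295517/235320017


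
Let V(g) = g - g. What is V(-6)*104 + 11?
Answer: 11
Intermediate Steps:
V(g) = 0
V(-6)*104 + 11 = 0*104 + 11 = 0 + 11 = 11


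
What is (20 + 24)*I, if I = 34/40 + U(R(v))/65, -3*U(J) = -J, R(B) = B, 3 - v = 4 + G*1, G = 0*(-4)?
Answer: 7249/195 ≈ 37.174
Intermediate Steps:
G = 0
v = -1 (v = 3 - (4 + 0*1) = 3 - (4 + 0) = 3 - 1*4 = 3 - 4 = -1)
U(J) = J/3 (U(J) = -(-1)*J/3 = J/3)
I = 659/780 (I = 34/40 + ((⅓)*(-1))/65 = 34*(1/40) - ⅓*1/65 = 17/20 - 1/195 = 659/780 ≈ 0.84487)
(20 + 24)*I = (20 + 24)*(659/780) = 44*(659/780) = 7249/195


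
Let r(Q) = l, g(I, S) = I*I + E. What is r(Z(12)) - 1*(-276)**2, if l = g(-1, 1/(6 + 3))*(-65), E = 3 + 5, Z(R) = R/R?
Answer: -76761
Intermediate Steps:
Z(R) = 1
E = 8
g(I, S) = 8 + I**2 (g(I, S) = I*I + 8 = I**2 + 8 = 8 + I**2)
l = -585 (l = (8 + (-1)**2)*(-65) = (8 + 1)*(-65) = 9*(-65) = -585)
r(Q) = -585
r(Z(12)) - 1*(-276)**2 = -585 - 1*(-276)**2 = -585 - 1*76176 = -585 - 76176 = -76761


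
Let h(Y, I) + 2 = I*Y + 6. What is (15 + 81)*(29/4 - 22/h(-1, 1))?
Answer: -8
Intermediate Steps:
h(Y, I) = 4 + I*Y (h(Y, I) = -2 + (I*Y + 6) = -2 + (6 + I*Y) = 4 + I*Y)
(15 + 81)*(29/4 - 22/h(-1, 1)) = (15 + 81)*(29/4 - 22/(4 + 1*(-1))) = 96*(29*(1/4) - 22/(4 - 1)) = 96*(29/4 - 22/3) = 96*(-1/12) = -8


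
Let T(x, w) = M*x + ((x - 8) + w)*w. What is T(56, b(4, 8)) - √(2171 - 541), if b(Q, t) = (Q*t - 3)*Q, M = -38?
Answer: 16896 - √1630 ≈ 16856.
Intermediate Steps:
b(Q, t) = Q*(-3 + Q*t) (b(Q, t) = (-3 + Q*t)*Q = Q*(-3 + Q*t))
T(x, w) = -38*x + w*(-8 + w + x) (T(x, w) = -38*x + ((x - 8) + w)*w = -38*x + ((-8 + x) + w)*w = -38*x + (-8 + w + x)*w = -38*x + w*(-8 + w + x))
T(56, b(4, 8)) - √(2171 - 541) = ((4*(-3 + 4*8))² - 38*56 - 32*(-3 + 4*8) + (4*(-3 + 4*8))*56) - √(2171 - 541) = ((4*(-3 + 32))² - 2128 - 32*(-3 + 32) + (4*(-3 + 32))*56) - √1630 = ((4*29)² - 2128 - 32*29 + (4*29)*56) - √1630 = (116² - 2128 - 8*116 + 116*56) - √1630 = (13456 - 2128 - 928 + 6496) - √1630 = 16896 - √1630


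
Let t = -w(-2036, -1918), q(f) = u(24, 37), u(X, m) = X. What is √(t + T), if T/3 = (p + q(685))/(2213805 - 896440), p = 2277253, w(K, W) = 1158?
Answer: 3*I*√4536625201835/188195 ≈ 33.953*I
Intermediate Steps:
q(f) = 24
T = 6831831/1317365 (T = 3*((2277253 + 24)/(2213805 - 896440)) = 3*(2277277/1317365) = 6831831/1317365 ≈ 5.1860)
t = -1158 (t = -1*1158 = -1158)
√(t + T) = √(-1158 + 6831831/1317365) = √(-1518676839/1317365) = 3*I*√4536625201835/188195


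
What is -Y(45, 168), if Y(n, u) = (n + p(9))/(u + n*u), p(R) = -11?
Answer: -17/3864 ≈ -0.0043996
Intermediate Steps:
Y(n, u) = (-11 + n)/(u + n*u) (Y(n, u) = (n - 11)/(u + n*u) = (-11 + n)/(u + n*u))
-Y(45, 168) = -(-11 + 45)/(168*(1 + 45)) = -34/(168*46) = -1*17/3864 = -17/3864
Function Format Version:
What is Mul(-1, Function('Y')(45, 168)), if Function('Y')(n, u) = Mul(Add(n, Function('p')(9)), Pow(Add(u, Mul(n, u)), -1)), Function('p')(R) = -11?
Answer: Rational(-17, 3864) ≈ -0.0043996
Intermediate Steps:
Function('Y')(n, u) = Mul(Pow(Add(u, Mul(n, u)), -1), Add(-11, n)) (Function('Y')(n, u) = Mul(Add(n, -11), Pow(Add(u, Mul(n, u)), -1)) = Mul(Add(-11, n), Pow(Add(u, Mul(n, u)), -1)) = Mul(Pow(Add(u, Mul(n, u)), -1), Add(-11, n)))
Mul(-1, Function('Y')(45, 168)) = Mul(-1, Mul(Pow(168, -1), Pow(Add(1, 45), -1), Add(-11, 45))) = Mul(-1, Mul(Rational(1, 168), Pow(46, -1), 34)) = Mul(-1, Mul(Rational(1, 168), Rational(1, 46), 34)) = Mul(-1, Rational(17, 3864)) = Rational(-17, 3864)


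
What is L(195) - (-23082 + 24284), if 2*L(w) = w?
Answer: -2209/2 ≈ -1104.5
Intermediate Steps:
L(w) = w/2
L(195) - (-23082 + 24284) = (1/2)*195 - (-23082 + 24284) = 195/2 - 1*1202 = 195/2 - 1202 = -2209/2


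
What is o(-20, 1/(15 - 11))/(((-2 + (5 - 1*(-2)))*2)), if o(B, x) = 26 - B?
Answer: 23/5 ≈ 4.6000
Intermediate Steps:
o(-20, 1/(15 - 11))/(((-2 + (5 - 1*(-2)))*2)) = (26 - 1*(-20))/(((-2 + (5 - 1*(-2)))*2)) = (26 + 20)/(((-2 + (5 + 2))*2)) = 46/(((-2 + 7)*2)) = 46/((5*2)) = 46/10 = 46*(⅒) = 23/5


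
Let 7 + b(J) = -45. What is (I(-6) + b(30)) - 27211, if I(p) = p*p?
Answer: -27227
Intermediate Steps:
b(J) = -52 (b(J) = -7 - 45 = -52)
I(p) = p²
(I(-6) + b(30)) - 27211 = ((-6)² - 52) - 27211 = (36 - 52) - 27211 = -16 - 27211 = -27227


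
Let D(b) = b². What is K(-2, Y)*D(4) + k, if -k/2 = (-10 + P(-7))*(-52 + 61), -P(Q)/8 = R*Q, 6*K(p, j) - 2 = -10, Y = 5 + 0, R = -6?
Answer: 18620/3 ≈ 6206.7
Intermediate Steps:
Y = 5
K(p, j) = -4/3 (K(p, j) = ⅓ + (⅙)*(-10) = ⅓ - 5/3 = -4/3)
P(Q) = 48*Q (P(Q) = -(-48)*Q = 48*Q)
k = 6228 (k = -2*(-10 + 48*(-7))*(-52 + 61) = -2*(-10 - 336)*9 = -(-692)*9 = -2*(-3114) = 6228)
K(-2, Y)*D(4) + k = -4/3*4² + 6228 = -4/3*16 + 6228 = -64/3 + 6228 = 18620/3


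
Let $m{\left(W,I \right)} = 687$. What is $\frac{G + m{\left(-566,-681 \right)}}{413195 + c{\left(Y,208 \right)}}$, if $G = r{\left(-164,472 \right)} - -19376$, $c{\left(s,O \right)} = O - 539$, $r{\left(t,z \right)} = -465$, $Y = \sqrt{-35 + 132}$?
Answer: $\frac{9799}{206432} \approx 0.047468$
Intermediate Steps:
$Y = \sqrt{97} \approx 9.8489$
$c{\left(s,O \right)} = -539 + O$
$G = 18911$ ($G = -465 - -19376 = -465 + 19376 = 18911$)
$\frac{G + m{\left(-566,-681 \right)}}{413195 + c{\left(Y,208 \right)}} = \frac{18911 + 687}{413195 + \left(-539 + 208\right)} = \frac{19598}{413195 - 331} = \frac{19598}{412864} = 19598 \cdot \frac{1}{412864} = \frac{9799}{206432}$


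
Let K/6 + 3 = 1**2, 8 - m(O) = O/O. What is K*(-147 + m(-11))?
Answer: 1680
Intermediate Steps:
m(O) = 7 (m(O) = 8 - O/O = 8 - 1*1 = 8 - 1 = 7)
K = -12 (K = -18 + 6*1**2 = -18 + 6*1 = -18 + 6 = -12)
K*(-147 + m(-11)) = -12*(-147 + 7) = -12*(-140) = 1680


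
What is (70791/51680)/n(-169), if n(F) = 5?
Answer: 70791/258400 ≈ 0.27396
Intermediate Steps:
(70791/51680)/n(-169) = (70791/51680)/5 = (70791*(1/51680))*(⅕) = (70791/51680)*(⅕) = 70791/258400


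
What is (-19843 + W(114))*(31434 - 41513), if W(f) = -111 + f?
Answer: 199967360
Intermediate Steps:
(-19843 + W(114))*(31434 - 41513) = (-19843 + (-111 + 114))*(31434 - 41513) = (-19843 + 3)*(-10079) = -19840*(-10079) = 199967360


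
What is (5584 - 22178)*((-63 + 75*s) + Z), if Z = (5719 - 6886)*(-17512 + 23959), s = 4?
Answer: 124843498728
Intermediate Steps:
Z = -7523649 (Z = -1167*6447 = -7523649)
(5584 - 22178)*((-63 + 75*s) + Z) = (5584 - 22178)*((-63 + 75*4) - 7523649) = -16594*((-63 + 300) - 7523649) = -16594*(237 - 7523649) = -16594*(-7523412) = 124843498728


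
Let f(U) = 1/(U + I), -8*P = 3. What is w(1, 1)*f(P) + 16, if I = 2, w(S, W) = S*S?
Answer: 216/13 ≈ 16.615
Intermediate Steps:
P = -3/8 (P = -⅛*3 = -3/8 ≈ -0.37500)
w(S, W) = S²
f(U) = 1/(2 + U) (f(U) = 1/(U + 2) = 1/(2 + U))
w(1, 1)*f(P) + 16 = 1²/(2 - 3/8) + 16 = 1/(13/8) + 16 = 1*(8/13) + 16 = 8/13 + 16 = 216/13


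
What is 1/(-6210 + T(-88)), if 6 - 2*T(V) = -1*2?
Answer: -1/6206 ≈ -0.00016113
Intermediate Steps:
T(V) = 4 (T(V) = 3 - (-1)*2/2 = 3 - ½*(-2) = 3 + 1 = 4)
1/(-6210 + T(-88)) = 1/(-6210 + 4) = 1/(-6206) = -1/6206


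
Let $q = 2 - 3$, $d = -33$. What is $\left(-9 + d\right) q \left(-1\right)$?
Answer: $-42$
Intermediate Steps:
$q = -1$ ($q = 2 - 3 = -1$)
$\left(-9 + d\right) q \left(-1\right) = \left(-9 - 33\right) \left(\left(-1\right) \left(-1\right)\right) = \left(-42\right) 1 = -42$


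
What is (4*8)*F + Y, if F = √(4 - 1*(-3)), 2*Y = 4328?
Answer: 2164 + 32*√7 ≈ 2248.7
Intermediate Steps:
Y = 2164 (Y = (½)*4328 = 2164)
F = √7 (F = √(4 + 3) = √7 ≈ 2.6458)
(4*8)*F + Y = (4*8)*√7 + 2164 = 32*√7 + 2164 = 2164 + 32*√7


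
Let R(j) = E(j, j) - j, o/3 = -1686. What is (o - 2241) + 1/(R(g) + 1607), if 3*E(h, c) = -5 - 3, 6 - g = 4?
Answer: -35086290/4807 ≈ -7299.0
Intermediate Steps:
g = 2 (g = 6 - 1*4 = 6 - 4 = 2)
o = -5058 (o = 3*(-1686) = -5058)
E(h, c) = -8/3 (E(h, c) = (-5 - 3)/3 = (1/3)*(-8) = -8/3)
R(j) = -8/3 - j
(o - 2241) + 1/(R(g) + 1607) = (-5058 - 2241) + 1/((-8/3 - 1*2) + 1607) = -7299 + 1/((-8/3 - 2) + 1607) = -7299 + 1/(-14/3 + 1607) = -7299 + 1/(4807/3) = -7299 + 3/4807 = -35086290/4807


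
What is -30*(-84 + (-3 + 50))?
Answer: 1110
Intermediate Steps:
-30*(-84 + (-3 + 50)) = -30*(-84 + 47) = -30*(-37) = 1110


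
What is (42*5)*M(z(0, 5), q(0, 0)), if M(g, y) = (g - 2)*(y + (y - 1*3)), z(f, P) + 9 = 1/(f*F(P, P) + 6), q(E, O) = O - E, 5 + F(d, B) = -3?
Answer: 6825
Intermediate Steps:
F(d, B) = -8 (F(d, B) = -5 - 3 = -8)
z(f, P) = -9 + 1/(6 - 8*f) (z(f, P) = -9 + 1/(f*(-8) + 6) = -9 + 1/(-8*f + 6) = -9 + 1/(6 - 8*f))
M(g, y) = (-3 + 2*y)*(-2 + g) (M(g, y) = (-2 + g)*(y + (y - 3)) = (-2 + g)*(y + (-3 + y)) = (-2 + g)*(-3 + 2*y) = (-3 + 2*y)*(-2 + g))
(42*5)*M(z(0, 5), q(0, 0)) = (42*5)*(6 - 4*(0 - 1*0) - 3*(-53 + 72*0)/(2*(3 - 4*0)) + 2*((-53 + 72*0)/(2*(3 - 4*0)))*(0 - 1*0)) = 210*(6 - 4*(0 + 0) - 3*(-53 + 0)/(2*(3 + 0)) + 2*((-53 + 0)/(2*(3 + 0)))*(0 + 0)) = 210*(6 - 4*0 - 3*(-53)/(2*3) + 2*((1/2)*(-53)/3)*0) = 210*(6 + 0 - 3*(-53)/(2*3) + 2*((1/2)*(1/3)*(-53))*0) = 210*(6 + 0 - 3*(-53/6) + 2*(-53/6)*0) = 210*(6 + 0 + 53/2 + 0) = 210*(65/2) = 6825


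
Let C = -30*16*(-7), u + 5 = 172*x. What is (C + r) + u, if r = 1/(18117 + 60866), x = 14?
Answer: 455179030/78983 ≈ 5763.0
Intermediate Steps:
r = 1/78983 ≈ 1.2661e-5
u = 2403 (u = -5 + 172*14 = -5 + 2408 = 2403)
C = 3360 (C = -480*(-7) = 3360)
(C + r) + u = (3360 + 1/78983) + 2403 = 265382881/78983 + 2403 = 455179030/78983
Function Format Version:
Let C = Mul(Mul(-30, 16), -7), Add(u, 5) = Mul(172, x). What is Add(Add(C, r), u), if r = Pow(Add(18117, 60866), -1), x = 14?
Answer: Rational(455179030, 78983) ≈ 5763.0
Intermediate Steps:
r = Rational(1, 78983) (r = Pow(78983, -1) = Rational(1, 78983) ≈ 1.2661e-5)
u = 2403 (u = Add(-5, Mul(172, 14)) = Add(-5, 2408) = 2403)
C = 3360 (C = Mul(-480, -7) = 3360)
Add(Add(C, r), u) = Add(Add(3360, Rational(1, 78983)), 2403) = Add(Rational(265382881, 78983), 2403) = Rational(455179030, 78983)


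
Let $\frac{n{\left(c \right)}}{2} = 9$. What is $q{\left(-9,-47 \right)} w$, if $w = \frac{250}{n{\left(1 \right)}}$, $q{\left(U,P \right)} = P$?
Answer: $- \frac{5875}{9} \approx -652.78$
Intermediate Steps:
$n{\left(c \right)} = 18$ ($n{\left(c \right)} = 2 \cdot 9 = 18$)
$w = \frac{125}{9}$ ($w = \frac{250}{18} = 250 \cdot \frac{1}{18} = \frac{125}{9} \approx 13.889$)
$q{\left(-9,-47 \right)} w = \left(-47\right) \frac{125}{9} = - \frac{5875}{9}$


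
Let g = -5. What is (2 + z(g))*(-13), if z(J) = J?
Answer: 39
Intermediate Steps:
(2 + z(g))*(-13) = (2 - 5)*(-13) = -3*(-13) = 39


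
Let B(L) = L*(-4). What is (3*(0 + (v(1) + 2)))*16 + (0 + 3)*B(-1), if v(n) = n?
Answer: 156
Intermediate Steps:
B(L) = -4*L
(3*(0 + (v(1) + 2)))*16 + (0 + 3)*B(-1) = (3*(0 + (1 + 2)))*16 + (0 + 3)*(-4*(-1)) = (3*(0 + 3))*16 + 3*4 = (3*3)*16 + 12 = 9*16 + 12 = 144 + 12 = 156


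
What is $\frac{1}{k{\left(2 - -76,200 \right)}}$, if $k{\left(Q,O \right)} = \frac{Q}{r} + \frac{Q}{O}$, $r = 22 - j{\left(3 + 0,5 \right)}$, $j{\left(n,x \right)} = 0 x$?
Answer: $\frac{1100}{4329} \approx 0.2541$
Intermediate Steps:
$j{\left(n,x \right)} = 0$
$r = 22$ ($r = 22 - 0 = 22 + 0 = 22$)
$k{\left(Q,O \right)} = \frac{Q}{22} + \frac{Q}{O}$
$\frac{1}{k{\left(2 - -76,200 \right)}} = \frac{1}{\frac{2 - -76}{22} + \frac{2 - -76}{200}} = \frac{1}{\frac{2 + 76}{22} + \left(2 + 76\right) \frac{1}{200}} = \frac{1}{\frac{1}{22} \cdot 78 + 78 \cdot \frac{1}{200}} = \frac{1}{\frac{39}{11} + \frac{39}{100}} = \frac{1}{\frac{4329}{1100}} = \frac{1100}{4329}$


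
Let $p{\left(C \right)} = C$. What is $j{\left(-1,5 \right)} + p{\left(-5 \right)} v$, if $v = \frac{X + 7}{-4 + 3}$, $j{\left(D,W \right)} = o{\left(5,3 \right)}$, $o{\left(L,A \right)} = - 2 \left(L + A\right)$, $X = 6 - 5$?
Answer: $24$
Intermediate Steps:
$X = 1$
$o{\left(L,A \right)} = - 2 A - 2 L$ ($o{\left(L,A \right)} = - 2 \left(A + L\right) = - 2 A - 2 L$)
$j{\left(D,W \right)} = -16$ ($j{\left(D,W \right)} = \left(-2\right) 3 - 10 = -6 - 10 = -16$)
$v = -8$ ($v = \frac{1 + 7}{-4 + 3} = \frac{8}{-1} = 8 \left(-1\right) = -8$)
$j{\left(-1,5 \right)} + p{\left(-5 \right)} v = -16 - -40 = -16 + 40 = 24$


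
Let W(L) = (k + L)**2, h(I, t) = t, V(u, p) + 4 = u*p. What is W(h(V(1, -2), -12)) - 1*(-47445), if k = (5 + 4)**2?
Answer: 52206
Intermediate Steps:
V(u, p) = -4 + p*u (V(u, p) = -4 + u*p = -4 + p*u)
k = 81 (k = 9**2 = 81)
W(L) = (81 + L)**2
W(h(V(1, -2), -12)) - 1*(-47445) = (81 - 12)**2 - 1*(-47445) = 69**2 + 47445 = 4761 + 47445 = 52206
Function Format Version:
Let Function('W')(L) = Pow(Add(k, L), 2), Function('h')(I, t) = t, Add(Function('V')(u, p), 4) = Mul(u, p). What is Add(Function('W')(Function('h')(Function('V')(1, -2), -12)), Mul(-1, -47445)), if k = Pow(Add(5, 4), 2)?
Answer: 52206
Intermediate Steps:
Function('V')(u, p) = Add(-4, Mul(p, u)) (Function('V')(u, p) = Add(-4, Mul(u, p)) = Add(-4, Mul(p, u)))
k = 81 (k = Pow(9, 2) = 81)
Function('W')(L) = Pow(Add(81, L), 2)
Add(Function('W')(Function('h')(Function('V')(1, -2), -12)), Mul(-1, -47445)) = Add(Pow(Add(81, -12), 2), Mul(-1, -47445)) = Add(Pow(69, 2), 47445) = Add(4761, 47445) = 52206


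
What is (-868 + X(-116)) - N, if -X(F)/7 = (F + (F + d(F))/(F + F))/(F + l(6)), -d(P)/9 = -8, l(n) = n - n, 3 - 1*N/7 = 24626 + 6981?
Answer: 1482535061/6728 ≈ 2.2035e+5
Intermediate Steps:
N = -221228 (N = 21 - 7*(24626 + 6981) = 21 - 7*31607 = 21 - 221249 = -221228)
l(n) = 0
d(P) = 72 (d(P) = -9*(-8) = 72)
X(F) = -7*(F + (72 + F)/(2*F))/F (X(F) = -7*(F + (F + 72)/(F + F))/(F + 0) = -7*(F + (72 + F)/((2*F)))/F = -7*(F + (72 + F)*(1/(2*F)))/F = -7*(F + (72 + F)/(2*F))/F)
(-868 + X(-116)) - N = (-868 + (-7 - 252/(-116)**2 - 7/2/(-116))) - 1*(-221228) = (-868 + (-7 - 252*1/13456 - 7/2*(-1/116))) + 221228 = (-868 + (-7 - 63/3364 + 7/232)) + 221228 = (-868 - 47019/6728) + 221228 = -5886923/6728 + 221228 = 1482535061/6728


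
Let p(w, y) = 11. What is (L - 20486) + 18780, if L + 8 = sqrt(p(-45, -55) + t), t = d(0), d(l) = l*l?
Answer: -1714 + sqrt(11) ≈ -1710.7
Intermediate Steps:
d(l) = l**2
t = 0 (t = 0**2 = 0)
L = -8 + sqrt(11) (L = -8 + sqrt(11 + 0) = -8 + sqrt(11) ≈ -4.6834)
(L - 20486) + 18780 = ((-8 + sqrt(11)) - 20486) + 18780 = (-20494 + sqrt(11)) + 18780 = -1714 + sqrt(11)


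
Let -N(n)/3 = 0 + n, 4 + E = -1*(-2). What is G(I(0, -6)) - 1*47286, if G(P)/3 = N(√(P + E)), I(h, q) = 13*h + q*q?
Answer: -47286 - 9*√34 ≈ -47339.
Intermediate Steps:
E = -2 (E = -4 - 1*(-2) = -4 + 2 = -2)
I(h, q) = q² + 13*h (I(h, q) = 13*h + q² = q² + 13*h)
N(n) = -3*n (N(n) = -3*(0 + n) = -3*n)
G(P) = -9*√(-2 + P) (G(P) = 3*(-3*√(P - 2)) = 3*(-3*√(-2 + P)) = -9*√(-2 + P))
G(I(0, -6)) - 1*47286 = -9*√(-2 + ((-6)² + 13*0)) - 1*47286 = -9*√(-2 + (36 + 0)) - 47286 = -9*√(-2 + 36) - 47286 = -9*√34 - 47286 = -47286 - 9*√34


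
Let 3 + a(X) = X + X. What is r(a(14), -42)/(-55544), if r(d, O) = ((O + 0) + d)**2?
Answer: -289/55544 ≈ -0.0052031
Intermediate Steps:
a(X) = -3 + 2*X (a(X) = -3 + (X + X) = -3 + 2*X)
r(d, O) = (O + d)**2
r(a(14), -42)/(-55544) = (-42 + (-3 + 2*14))**2/(-55544) = (-42 + (-3 + 28))**2*(-1/55544) = (-42 + 25)**2*(-1/55544) = (-17)**2*(-1/55544) = 289*(-1/55544) = -289/55544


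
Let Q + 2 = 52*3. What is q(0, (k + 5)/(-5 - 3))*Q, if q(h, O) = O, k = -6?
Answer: 77/4 ≈ 19.250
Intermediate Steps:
Q = 154 (Q = -2 + 52*3 = -2 + 156 = 154)
q(0, (k + 5)/(-5 - 3))*Q = ((-6 + 5)/(-5 - 3))*154 = -1/(-8)*154 = -1*(-⅛)*154 = (⅛)*154 = 77/4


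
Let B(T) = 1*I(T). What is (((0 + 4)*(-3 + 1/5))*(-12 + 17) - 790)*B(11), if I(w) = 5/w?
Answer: -4230/11 ≈ -384.55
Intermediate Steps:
B(T) = 5/T (B(T) = 1*(5/T) = 5/T)
(((0 + 4)*(-3 + 1/5))*(-12 + 17) - 790)*B(11) = (((0 + 4)*(-3 + 1/5))*(-12 + 17) - 790)*(5/11) = ((4*(-3 + ⅕))*5 - 790)*(5*(1/11)) = ((4*(-14/5))*5 - 790)*(5/11) = (-56/5*5 - 790)*(5/11) = (-56 - 790)*(5/11) = -846*5/11 = -4230/11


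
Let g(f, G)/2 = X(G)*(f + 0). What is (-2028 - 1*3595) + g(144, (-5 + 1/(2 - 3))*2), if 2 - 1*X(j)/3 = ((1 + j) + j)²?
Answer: -460951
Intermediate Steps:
X(j) = 6 - 3*(1 + 2*j)² (X(j) = 6 - 3*((1 + j) + j)² = 6 - 3*(1 + 2*j)²)
g(f, G) = 2*f*(6 - 3*(1 + 2*G)²) (g(f, G) = 2*((6 - 3*(1 + 2*G)²)*(f + 0)) = 2*((6 - 3*(1 + 2*G)²)*f) = 2*(f*(6 - 3*(1 + 2*G)²)) = 2*f*(6 - 3*(1 + 2*G)²))
(-2028 - 1*3595) + g(144, (-5 + 1/(2 - 3))*2) = (-2028 - 1*3595) - 6*144*(-2 + (1 + 2*((-5 + 1/(2 - 3))*2))²) = (-2028 - 3595) - 6*144*(-2 + (1 + 2*((-5 + 1/(-1))*2))²) = -5623 - 6*144*(-2 + (1 + 2*((-5 - 1)*2))²) = -5623 - 6*144*(-2 + (1 + 2*(-6*2))²) = -5623 - 6*144*(-2 + (1 + 2*(-12))²) = -5623 - 6*144*(-2 + (1 - 24)²) = -5623 - 6*144*(-2 + (-23)²) = -5623 - 6*144*(-2 + 529) = -5623 - 6*144*527 = -5623 - 455328 = -460951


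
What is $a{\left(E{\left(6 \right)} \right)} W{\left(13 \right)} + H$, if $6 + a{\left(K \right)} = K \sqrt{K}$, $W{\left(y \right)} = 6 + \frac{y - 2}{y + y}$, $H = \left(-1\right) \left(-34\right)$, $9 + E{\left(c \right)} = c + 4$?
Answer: $\frac{49}{26} \approx 1.8846$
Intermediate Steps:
$E{\left(c \right)} = -5 + c$ ($E{\left(c \right)} = -9 + \left(c + 4\right) = -9 + \left(4 + c\right) = -5 + c$)
$H = 34$
$W{\left(y \right)} = 6 + \frac{-2 + y}{2 y}$
$a{\left(K \right)} = -6 + K^{\frac{3}{2}}$ ($a{\left(K \right)} = -6 + K \sqrt{K} = -6 + K^{\frac{3}{2}}$)
$a{\left(E{\left(6 \right)} \right)} W{\left(13 \right)} + H = \left(-6 + \left(-5 + 6\right)^{\frac{3}{2}}\right) \left(\frac{13}{2} - \frac{1}{13}\right) + 34 = \left(-6 + 1^{\frac{3}{2}}\right) \left(\frac{13}{2} - \frac{1}{13}\right) + 34 = \left(-6 + 1\right) \left(\frac{13}{2} - \frac{1}{13}\right) + 34 = \left(-5\right) \frac{167}{26} + 34 = - \frac{835}{26} + 34 = \frac{49}{26}$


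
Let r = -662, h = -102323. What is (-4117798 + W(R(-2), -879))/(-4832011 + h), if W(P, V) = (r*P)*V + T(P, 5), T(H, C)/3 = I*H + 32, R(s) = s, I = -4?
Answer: 2640737/2467167 ≈ 1.0704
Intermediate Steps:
T(H, C) = 96 - 12*H (T(H, C) = 3*(-4*H + 32) = 3*(32 - 4*H) = 96 - 12*H)
W(P, V) = 96 - 12*P - 662*P*V (W(P, V) = (-662*P)*V + (96 - 12*P) = -662*P*V + (96 - 12*P) = 96 - 12*P - 662*P*V)
(-4117798 + W(R(-2), -879))/(-4832011 + h) = (-4117798 + (96 - 12*(-2) - 662*(-2)*(-879)))/(-4832011 - 102323) = (-4117798 + (96 + 24 - 1163796))/(-4934334) = (-4117798 - 1163676)*(-1/4934334) = -5281474*(-1/4934334) = 2640737/2467167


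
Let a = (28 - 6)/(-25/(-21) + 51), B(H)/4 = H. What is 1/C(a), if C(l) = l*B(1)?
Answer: 137/231 ≈ 0.59307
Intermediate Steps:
B(H) = 4*H
a = 231/548 (a = 22/(-25*(-1/21) + 51) = 22/(25/21 + 51) = 22/(1096/21) = 22*(21/1096) = 231/548 ≈ 0.42153)
C(l) = 4*l (C(l) = l*(4*1) = l*4 = 4*l)
1/C(a) = 1/(4*(231/548)) = 1/(231/137) = 137/231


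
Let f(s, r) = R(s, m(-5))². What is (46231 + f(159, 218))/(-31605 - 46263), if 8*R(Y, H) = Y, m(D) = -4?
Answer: -426295/711936 ≈ -0.59878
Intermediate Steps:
R(Y, H) = Y/8
f(s, r) = s²/64 (f(s, r) = (s/8)² = s²/64)
(46231 + f(159, 218))/(-31605 - 46263) = (46231 + (1/64)*159²)/(-31605 - 46263) = (46231 + (1/64)*25281)/(-77868) = (46231 + 25281/64)*(-1/77868) = (2984065/64)*(-1/77868) = -426295/711936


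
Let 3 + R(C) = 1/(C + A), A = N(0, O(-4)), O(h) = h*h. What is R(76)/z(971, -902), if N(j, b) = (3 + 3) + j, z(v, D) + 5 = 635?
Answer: -7/1476 ≈ -0.0047425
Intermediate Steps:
z(v, D) = 630 (z(v, D) = -5 + 635 = 630)
O(h) = h²
N(j, b) = 6 + j
A = 6 (A = 6 + 0 = 6)
R(C) = -3 + 1/(6 + C) (R(C) = -3 + 1/(C + 6) = -3 + 1/(6 + C))
R(76)/z(971, -902) = ((-17 - 3*76)/(6 + 76))/630 = ((-17 - 228)/82)*(1/630) = ((1/82)*(-245))*(1/630) = -245/82*1/630 = -7/1476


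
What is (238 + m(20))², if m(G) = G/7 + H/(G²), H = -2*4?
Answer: 7105309849/122500 ≈ 58003.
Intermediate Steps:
H = -8
m(G) = -8/G² + G/7 (m(G) = G/7 - 8/G² = -8/G² + G/7)
(238 + m(20))² = (238 + (-8/20² + (⅐)*20))² = (238 + (-8*1/400 + 20/7))² = (238 + (-1/50 + 20/7))² = (238 + 993/350)² = (84293/350)² = 7105309849/122500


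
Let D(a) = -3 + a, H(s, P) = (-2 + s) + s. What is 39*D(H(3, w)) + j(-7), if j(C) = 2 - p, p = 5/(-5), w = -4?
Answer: 42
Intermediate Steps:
H(s, P) = -2 + 2*s
p = -1 (p = 5*(-1/5) = -1)
j(C) = 3 (j(C) = 2 - 1*(-1) = 2 + 1 = 3)
39*D(H(3, w)) + j(-7) = 39*(-3 + (-2 + 2*3)) + 3 = 39*(-3 + (-2 + 6)) + 3 = 39*(-3 + 4) + 3 = 39*1 + 3 = 39 + 3 = 42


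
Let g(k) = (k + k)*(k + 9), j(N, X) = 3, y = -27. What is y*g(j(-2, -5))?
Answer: -1944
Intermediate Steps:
g(k) = 2*k*(9 + k) (g(k) = (2*k)*(9 + k) = 2*k*(9 + k))
y*g(j(-2, -5)) = -54*3*(9 + 3) = -54*3*12 = -27*72 = -1944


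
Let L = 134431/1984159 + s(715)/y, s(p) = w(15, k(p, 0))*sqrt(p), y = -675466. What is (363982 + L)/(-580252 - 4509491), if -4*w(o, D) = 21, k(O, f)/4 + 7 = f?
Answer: -722198295569/10098859381137 - 7*sqrt(715)/4583931126984 ≈ -0.071513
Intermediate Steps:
k(O, f) = -28 + 4*f
w(o, D) = -21/4 (w(o, D) = -1/4*21 = -21/4)
s(p) = -21*sqrt(p)/4
L = 134431/1984159 + 21*sqrt(715)/2701864 (L = 134431/1984159 - 21*sqrt(715)/4/(-675466) = 134431*(1/1984159) - 21*sqrt(715)/4*(-1/675466) = 134431/1984159 + 21*sqrt(715)/2701864 ≈ 0.067960)
(363982 + L)/(-580252 - 4509491) = (363982 + (134431/1984159 + 21*sqrt(715)/2701864))/(-580252 - 4509491) = (722198295569/1984159 + 21*sqrt(715)/2701864)/(-5089743) = (722198295569/1984159 + 21*sqrt(715)/2701864)*(-1/5089743) = -722198295569/10098859381137 - 7*sqrt(715)/4583931126984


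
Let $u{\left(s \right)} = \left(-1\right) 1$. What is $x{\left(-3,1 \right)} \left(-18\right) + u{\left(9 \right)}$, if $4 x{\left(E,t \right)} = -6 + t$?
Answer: $\frac{43}{2} \approx 21.5$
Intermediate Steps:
$x{\left(E,t \right)} = - \frac{3}{2} + \frac{t}{4}$ ($x{\left(E,t \right)} = \frac{-6 + t}{4} = - \frac{3}{2} + \frac{t}{4}$)
$u{\left(s \right)} = -1$
$x{\left(-3,1 \right)} \left(-18\right) + u{\left(9 \right)} = \left(- \frac{3}{2} + \frac{1}{4} \cdot 1\right) \left(-18\right) - 1 = \left(- \frac{3}{2} + \frac{1}{4}\right) \left(-18\right) - 1 = \left(- \frac{5}{4}\right) \left(-18\right) - 1 = \frac{45}{2} - 1 = \frac{43}{2}$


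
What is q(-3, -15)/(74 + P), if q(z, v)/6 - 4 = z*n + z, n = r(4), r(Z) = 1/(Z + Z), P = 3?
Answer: 15/308 ≈ 0.048701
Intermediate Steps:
r(Z) = 1/(2*Z)
n = ⅛ (n = (½)/4 = (½)*(¼) = ⅛ ≈ 0.12500)
q(z, v) = 24 + 27*z/4 (q(z, v) = 24 + 6*(z*(⅛) + z) = 24 + 6*(z/8 + z) = 24 + 6*(9*z/8) = 24 + 27*z/4)
q(-3, -15)/(74 + P) = (24 + (27/4)*(-3))/(74 + 3) = (24 - 81/4)/77 = (1/77)*(15/4) = 15/308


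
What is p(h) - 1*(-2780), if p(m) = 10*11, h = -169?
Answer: 2890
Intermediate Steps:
p(m) = 110
p(h) - 1*(-2780) = 110 - 1*(-2780) = 110 + 2780 = 2890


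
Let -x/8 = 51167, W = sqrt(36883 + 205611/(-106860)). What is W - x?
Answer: 409336 + sqrt(11698533434315)/17810 ≈ 4.0953e+5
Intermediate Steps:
W = sqrt(11698533434315)/17810 (W = sqrt(36883 + 205611*(-1/106860)) = sqrt(36883 - 68537/35620) = sqrt(1313703923/35620) = sqrt(11698533434315)/17810 ≈ 192.04)
x = -409336 (x = -8*51167 = -409336)
W - x = sqrt(11698533434315)/17810 - 1*(-409336) = sqrt(11698533434315)/17810 + 409336 = 409336 + sqrt(11698533434315)/17810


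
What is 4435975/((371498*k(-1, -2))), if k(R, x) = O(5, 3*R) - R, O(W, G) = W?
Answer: 4435975/2228988 ≈ 1.9901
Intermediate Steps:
k(R, x) = 5 - R
4435975/((371498*k(-1, -2))) = 4435975/((371498*(5 - 1*(-1)))) = 4435975/((371498*(5 + 1))) = 4435975/((371498*6)) = 4435975/2228988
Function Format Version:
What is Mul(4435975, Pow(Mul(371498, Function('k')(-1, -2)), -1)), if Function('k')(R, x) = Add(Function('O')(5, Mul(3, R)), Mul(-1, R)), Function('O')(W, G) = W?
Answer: Rational(4435975, 2228988) ≈ 1.9901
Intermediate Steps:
Function('k')(R, x) = Add(5, Mul(-1, R))
Mul(4435975, Pow(Mul(371498, Function('k')(-1, -2)), -1)) = Mul(4435975, Pow(Mul(371498, Add(5, Mul(-1, -1))), -1)) = Mul(4435975, Pow(Mul(371498, Add(5, 1)), -1)) = Mul(4435975, Pow(Mul(371498, 6), -1)) = Mul(4435975, Pow(2228988, -1)) = Mul(4435975, Rational(1, 2228988)) = Rational(4435975, 2228988)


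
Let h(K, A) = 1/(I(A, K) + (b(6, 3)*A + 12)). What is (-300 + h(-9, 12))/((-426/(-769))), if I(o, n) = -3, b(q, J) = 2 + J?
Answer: -15917531/29394 ≈ -541.52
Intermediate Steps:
h(K, A) = 1/(9 + 5*A) (h(K, A) = 1/(-3 + ((2 + 3)*A + 12)) = 1/(-3 + (5*A + 12)) = 1/(-3 + (12 + 5*A)) = 1/(9 + 5*A))
(-300 + h(-9, 12))/((-426/(-769))) = (-300 + 1/(9 + 5*12))/((-426/(-769))) = (-300 + 1/(9 + 60))/((-426*(-1/769))) = (-300 + 1/69)/(426/769) = (-300 + 1/69)*(769/426) = -20699/69*769/426 = -15917531/29394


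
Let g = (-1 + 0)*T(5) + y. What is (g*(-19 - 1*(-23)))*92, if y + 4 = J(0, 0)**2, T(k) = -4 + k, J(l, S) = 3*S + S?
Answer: -1840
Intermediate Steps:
J(l, S) = 4*S
y = -4 (y = -4 + (4*0)**2 = -4 + 0**2 = -4 + 0 = -4)
g = -5 (g = (-1 + 0)*(-4 + 5) - 4 = -1*1 - 4 = -1 - 4 = -5)
(g*(-19 - 1*(-23)))*92 = -5*(-19 - 1*(-23))*92 = -5*(-19 + 23)*92 = -5*4*92 = -20*92 = -1840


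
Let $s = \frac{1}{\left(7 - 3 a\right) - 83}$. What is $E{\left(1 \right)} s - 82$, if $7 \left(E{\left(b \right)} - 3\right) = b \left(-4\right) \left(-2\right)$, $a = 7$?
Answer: $- \frac{55707}{679} \approx -82.043$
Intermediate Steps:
$E{\left(b \right)} = 3 + \frac{8 b}{7}$ ($E{\left(b \right)} = 3 + \frac{b \left(-4\right) \left(-2\right)}{7} = 3 + \frac{- 4 b \left(-2\right)}{7} = 3 + \frac{8 b}{7}$)
$s = - \frac{1}{97}$ ($s = \frac{1}{\left(7 - 21\right) - 83} = \frac{1}{-14 - 83} = \frac{1}{-97} = - \frac{1}{97} \approx -0.010309$)
$E{\left(1 \right)} s - 82 = \left(3 + \frac{8}{7} \cdot 1\right) \left(- \frac{1}{97}\right) - 82 = \left(3 + \frac{8}{7}\right) \left(- \frac{1}{97}\right) - 82 = \frac{29}{7} \left(- \frac{1}{97}\right) - 82 = - \frac{29}{679} - 82 = - \frac{55707}{679}$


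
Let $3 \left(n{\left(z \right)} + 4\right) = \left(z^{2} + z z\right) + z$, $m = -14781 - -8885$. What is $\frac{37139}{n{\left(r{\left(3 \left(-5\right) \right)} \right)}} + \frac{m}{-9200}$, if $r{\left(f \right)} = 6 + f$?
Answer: $\frac{42744489}{54050} \approx 790.83$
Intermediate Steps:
$m = -5896$ ($m = -14781 + 8885 = -5896$)
$n{\left(z \right)} = -4 + \frac{z}{3} + \frac{2 z^{2}}{3}$ ($n{\left(z \right)} = -4 + \frac{\left(z^{2} + z z\right) + z}{3} = -4 + \frac{\left(z^{2} + z^{2}\right) + z}{3} = -4 + \frac{2 z^{2} + z}{3} = -4 + \frac{z + 2 z^{2}}{3} = -4 + \left(\frac{z}{3} + \frac{2 z^{2}}{3}\right) = -4 + \frac{z}{3} + \frac{2 z^{2}}{3}$)
$\frac{37139}{n{\left(r{\left(3 \left(-5\right) \right)} \right)}} + \frac{m}{-9200} = \frac{37139}{-4 + \frac{6 + 3 \left(-5\right)}{3} + \frac{2 \left(6 + 3 \left(-5\right)\right)^{2}}{3}} - \frac{5896}{-9200} = \frac{37139}{-4 + \frac{6 - 15}{3} + \frac{2 \left(6 - 15\right)^{2}}{3}} - - \frac{737}{1150} = \frac{37139}{-4 + \frac{1}{3} \left(-9\right) + \frac{2 \left(-9\right)^{2}}{3}} + \frac{737}{1150} = \frac{37139}{-4 - 3 + \frac{2}{3} \cdot 81} + \frac{737}{1150} = \frac{37139}{-4 - 3 + 54} + \frac{737}{1150} = \frac{37139}{47} + \frac{737}{1150} = \frac{42744489}{54050}$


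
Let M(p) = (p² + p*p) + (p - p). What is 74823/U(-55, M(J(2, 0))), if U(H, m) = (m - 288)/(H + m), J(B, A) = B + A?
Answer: 502383/40 ≈ 12560.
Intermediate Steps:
J(B, A) = A + B
M(p) = 2*p² (M(p) = (p² + p²) + 0 = 2*p² + 0 = 2*p²)
U(H, m) = (-288 + m)/(H + m)
74823/U(-55, M(J(2, 0))) = 74823/(((-288 + 2*(0 + 2)²)/(-55 + 2*(0 + 2)²))) = 74823/(((-288 + 2*2²)/(-55 + 2*2²))) = 74823/(((-288 + 2*4)/(-55 + 2*4))) = 74823/(((-288 + 8)/(-55 + 8))) = 74823/((-280/(-47))) = 74823/((-1/47*(-280))) = 74823/(280/47) = 74823*(47/280) = 502383/40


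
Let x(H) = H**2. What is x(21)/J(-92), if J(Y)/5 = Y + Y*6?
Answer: -63/460 ≈ -0.13696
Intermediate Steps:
J(Y) = 35*Y (J(Y) = 5*(Y + Y*6) = 5*(Y + 6*Y) = 5*(7*Y) = 35*Y)
x(21)/J(-92) = 21**2/((35*(-92))) = 441/(-3220) = 441*(-1/3220) = -63/460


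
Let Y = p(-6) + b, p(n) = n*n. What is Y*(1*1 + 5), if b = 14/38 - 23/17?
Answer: 67860/323 ≈ 210.09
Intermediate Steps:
p(n) = n**2
b = -318/323 (b = 14*(1/38) - 23*1/17 = 7/19 - 23/17 = -318/323 ≈ -0.98452)
Y = 11310/323 (Y = (-6)**2 - 318/323 = 36 - 318/323 = 11310/323 ≈ 35.016)
Y*(1*1 + 5) = 11310*(1*1 + 5)/323 = 11310*(1 + 5)/323 = (11310/323)*6 = 67860/323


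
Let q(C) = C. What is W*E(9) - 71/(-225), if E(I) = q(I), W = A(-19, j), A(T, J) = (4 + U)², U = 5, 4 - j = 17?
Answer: 164096/225 ≈ 729.32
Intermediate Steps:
j = -13 (j = 4 - 1*17 = 4 - 17 = -13)
A(T, J) = 81 (A(T, J) = (4 + 5)² = 9² = 81)
W = 81
E(I) = I
W*E(9) - 71/(-225) = 81*9 - 71/(-225) = 729 - 71*(-1/225) = 729 + 71/225 = 164096/225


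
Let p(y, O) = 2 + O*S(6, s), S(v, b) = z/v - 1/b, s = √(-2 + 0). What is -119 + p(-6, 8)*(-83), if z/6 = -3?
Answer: 1707 - 332*I*√2 ≈ 1707.0 - 469.52*I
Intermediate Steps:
z = -18 (z = 6*(-3) = -18)
s = I*√2 (s = √(-2) = I*√2 ≈ 1.4142*I)
S(v, b) = -1/b - 18/v (S(v, b) = -18/v - 1/b = -1/b - 18/v)
p(y, O) = 2 + O*(-3 + I*√2/2) (p(y, O) = 2 + O*(-1/(I*√2) - 18/6) = 2 + O*(-(-1)*I*√2/2 - 18*⅙) = 2 + O*(I*√2/2 - 3) = 2 + O*(-3 + I*√2/2))
-119 + p(-6, 8)*(-83) = -119 + (2 - ½*8*(6 - I*√2))*(-83) = -119 + (2 + (-24 + 4*I*√2))*(-83) = -119 + (-22 + 4*I*√2)*(-83) = -119 + (1826 - 332*I*√2) = 1707 - 332*I*√2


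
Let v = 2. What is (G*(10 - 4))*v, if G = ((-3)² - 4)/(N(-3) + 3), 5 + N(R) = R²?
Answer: 60/7 ≈ 8.5714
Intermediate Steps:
N(R) = -5 + R²
G = 5/7 (G = ((-3)² - 4)/((-5 + (-3)²) + 3) = (9 - 4)/((-5 + 9) + 3) = 5/(4 + 3) = 5/7 ≈ 0.71429)
(G*(10 - 4))*v = (5*(10 - 4)/7)*2 = ((5/7)*6)*2 = (30/7)*2 = 60/7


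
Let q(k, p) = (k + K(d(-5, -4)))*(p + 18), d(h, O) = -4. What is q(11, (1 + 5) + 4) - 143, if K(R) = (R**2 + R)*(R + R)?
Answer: -2523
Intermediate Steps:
K(R) = 2*R*(R + R**2) (K(R) = (R + R**2)*(2*R) = 2*R*(R + R**2))
q(k, p) = (-96 + k)*(18 + p) (q(k, p) = (k + 2*(-4)**2*(1 - 4))*(p + 18) = (k + 2*16*(-3))*(18 + p) = (k - 96)*(18 + p) = (-96 + k)*(18 + p))
q(11, (1 + 5) + 4) - 143 = (-1728 - 96*((1 + 5) + 4) + 18*11 + 11*((1 + 5) + 4)) - 143 = (-1728 - 96*(6 + 4) + 198 + 11*(6 + 4)) - 143 = (-1728 - 96*10 + 198 + 11*10) - 143 = (-1728 - 960 + 198 + 110) - 143 = -2380 - 143 = -2523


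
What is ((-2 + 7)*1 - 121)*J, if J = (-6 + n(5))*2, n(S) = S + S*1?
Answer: -928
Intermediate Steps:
n(S) = 2*S (n(S) = S + S = 2*S)
J = 8 (J = (-6 + 2*5)*2 = (-6 + 10)*2 = 4*2 = 8)
((-2 + 7)*1 - 121)*J = ((-2 + 7)*1 - 121)*8 = (5*1 - 121)*8 = (5 - 121)*8 = -116*8 = -928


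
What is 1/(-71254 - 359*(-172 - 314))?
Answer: 1/103220 ≈ 9.6880e-6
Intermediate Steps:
1/(-71254 - 359*(-172 - 314)) = 1/(-71254 - 359*(-486)) = 1/(-71254 + 174474) = 1/103220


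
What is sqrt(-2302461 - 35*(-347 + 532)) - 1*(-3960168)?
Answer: 3960168 + 2*I*sqrt(577234) ≈ 3.9602e+6 + 1519.5*I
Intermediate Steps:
sqrt(-2302461 - 35*(-347 + 532)) - 1*(-3960168) = sqrt(-2302461 - 35*185) + 3960168 = sqrt(-2302461 - 6475) + 3960168 = sqrt(-2308936) + 3960168 = 2*I*sqrt(577234) + 3960168 = 3960168 + 2*I*sqrt(577234)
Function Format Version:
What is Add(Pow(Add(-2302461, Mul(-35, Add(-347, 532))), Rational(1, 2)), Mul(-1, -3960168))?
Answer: Add(3960168, Mul(2, I, Pow(577234, Rational(1, 2)))) ≈ Add(3.9602e+6, Mul(1519.5, I))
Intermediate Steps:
Add(Pow(Add(-2302461, Mul(-35, Add(-347, 532))), Rational(1, 2)), Mul(-1, -3960168)) = Add(Pow(Add(-2302461, Mul(-35, 185)), Rational(1, 2)), 3960168) = Add(Pow(Add(-2302461, -6475), Rational(1, 2)), 3960168) = Add(Pow(-2308936, Rational(1, 2)), 3960168) = Add(Mul(2, I, Pow(577234, Rational(1, 2))), 3960168) = Add(3960168, Mul(2, I, Pow(577234, Rational(1, 2))))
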